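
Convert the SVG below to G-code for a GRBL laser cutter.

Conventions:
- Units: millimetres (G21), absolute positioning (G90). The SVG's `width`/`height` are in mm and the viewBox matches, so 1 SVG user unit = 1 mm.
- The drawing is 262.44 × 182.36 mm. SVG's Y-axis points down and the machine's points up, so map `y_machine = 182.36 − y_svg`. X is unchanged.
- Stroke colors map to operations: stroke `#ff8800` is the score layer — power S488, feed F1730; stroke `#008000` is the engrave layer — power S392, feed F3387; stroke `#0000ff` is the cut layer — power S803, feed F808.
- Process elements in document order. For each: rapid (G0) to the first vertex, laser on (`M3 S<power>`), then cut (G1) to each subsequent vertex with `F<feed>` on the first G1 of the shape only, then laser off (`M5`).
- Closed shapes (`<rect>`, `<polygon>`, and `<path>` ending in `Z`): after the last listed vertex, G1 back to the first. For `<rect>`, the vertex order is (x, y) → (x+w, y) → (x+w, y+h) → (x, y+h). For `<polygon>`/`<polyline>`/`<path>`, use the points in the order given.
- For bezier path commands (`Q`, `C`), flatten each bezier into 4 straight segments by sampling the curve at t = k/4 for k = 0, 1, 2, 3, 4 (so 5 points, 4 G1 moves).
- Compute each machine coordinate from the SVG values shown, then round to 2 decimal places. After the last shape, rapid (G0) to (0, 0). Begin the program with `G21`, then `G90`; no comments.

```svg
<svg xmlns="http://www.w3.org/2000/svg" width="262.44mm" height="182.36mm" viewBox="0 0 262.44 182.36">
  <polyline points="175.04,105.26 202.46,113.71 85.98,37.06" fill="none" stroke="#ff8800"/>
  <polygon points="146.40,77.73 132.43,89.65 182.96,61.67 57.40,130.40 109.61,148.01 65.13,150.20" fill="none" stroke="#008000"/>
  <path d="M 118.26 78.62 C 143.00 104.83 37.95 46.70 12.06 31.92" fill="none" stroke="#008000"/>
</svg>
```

1 u = 1 mm; y_m = 182.36 − y.

[1] `<polyline>` open polyline, #ff8800→score S488 F1730: (175.04,77.10) → (202.46,68.65) → (85.98,145.30)

[2] `<polygon>` closed polygon, #008000→engrave S392 F3387: (146.40,104.63) → (132.43,92.71) → (182.96,120.69) → (57.40,51.96) → (109.61,34.35) → (65.13,32.16) → (146.40,104.63) (closed)

[3] `<path>` cubic bezier, #008000→engrave S392 F3387: (118.26,103.74) → (115.74,97.90) → (84.15,111.72) → (43.06,133.22) → (12.06,150.44)

G21
G90
G0 X175.04 Y77.10
M3 S488
G1 X202.46 Y68.65 F1730
G1 X85.98 Y145.30
M5
G0 X146.40 Y104.63
M3 S392
G1 X132.43 Y92.71 F3387
G1 X182.96 Y120.69
G1 X57.40 Y51.96
G1 X109.61 Y34.35
G1 X65.13 Y32.16
G1 X146.40 Y104.63
M5
G0 X118.26 Y103.74
M3 S392
G1 X115.74 Y97.90 F3387
G1 X84.15 Y111.72
G1 X43.06 Y133.22
G1 X12.06 Y150.44
M5
G0 X0.00 Y0.00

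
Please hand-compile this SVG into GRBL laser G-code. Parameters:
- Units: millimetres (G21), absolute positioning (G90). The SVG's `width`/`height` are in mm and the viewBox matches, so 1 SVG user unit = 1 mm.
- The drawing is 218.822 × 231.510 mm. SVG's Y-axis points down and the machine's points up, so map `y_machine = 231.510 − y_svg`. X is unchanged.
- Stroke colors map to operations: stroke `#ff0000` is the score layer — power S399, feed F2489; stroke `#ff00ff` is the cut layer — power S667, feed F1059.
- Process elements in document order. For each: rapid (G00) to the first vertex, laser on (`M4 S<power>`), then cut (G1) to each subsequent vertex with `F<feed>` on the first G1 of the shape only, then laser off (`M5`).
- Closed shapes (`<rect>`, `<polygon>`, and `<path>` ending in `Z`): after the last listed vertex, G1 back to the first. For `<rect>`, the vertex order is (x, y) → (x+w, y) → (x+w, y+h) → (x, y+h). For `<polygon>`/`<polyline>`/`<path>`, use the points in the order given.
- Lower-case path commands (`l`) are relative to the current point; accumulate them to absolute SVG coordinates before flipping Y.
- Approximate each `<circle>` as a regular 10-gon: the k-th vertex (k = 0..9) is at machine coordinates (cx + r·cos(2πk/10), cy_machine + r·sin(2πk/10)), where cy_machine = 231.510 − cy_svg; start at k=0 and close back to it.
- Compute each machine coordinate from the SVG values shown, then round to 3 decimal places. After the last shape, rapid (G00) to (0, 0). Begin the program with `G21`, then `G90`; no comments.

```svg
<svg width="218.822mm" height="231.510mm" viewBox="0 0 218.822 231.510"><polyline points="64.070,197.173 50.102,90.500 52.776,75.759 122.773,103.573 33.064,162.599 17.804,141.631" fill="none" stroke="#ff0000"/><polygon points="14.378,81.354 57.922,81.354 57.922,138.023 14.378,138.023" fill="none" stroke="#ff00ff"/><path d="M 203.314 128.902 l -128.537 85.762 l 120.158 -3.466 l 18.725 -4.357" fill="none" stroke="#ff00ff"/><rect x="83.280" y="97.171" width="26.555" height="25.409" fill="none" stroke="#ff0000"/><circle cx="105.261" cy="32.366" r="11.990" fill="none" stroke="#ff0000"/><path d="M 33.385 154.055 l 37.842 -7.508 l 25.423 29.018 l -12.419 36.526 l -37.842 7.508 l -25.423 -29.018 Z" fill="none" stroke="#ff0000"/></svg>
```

G21
G90
G00 X64.070 Y34.337
M4 S399
G1 X50.102 Y141.010 F2489
G1 X52.776 Y155.751
G1 X122.773 Y127.937
G1 X33.064 Y68.911
G1 X17.804 Y89.879
M5
G00 X14.378 Y150.156
M4 S667
G1 X57.922 Y150.156 F1059
G1 X57.922 Y93.487
G1 X14.378 Y93.487
G1 X14.378 Y150.156
M5
G00 X203.314 Y102.608
M4 S667
G1 X74.777 Y16.846 F1059
G1 X194.935 Y20.312
G1 X213.660 Y24.669
M5
G00 X83.280 Y134.339
M4 S399
G1 X109.835 Y134.339 F2489
G1 X109.835 Y108.930
G1 X83.280 Y108.930
G1 X83.280 Y134.339
M5
G00 X117.251 Y199.144
M4 S399
G1 X114.961 Y206.192 F2489
G1 X108.966 Y210.547
G1 X101.556 Y210.547
G1 X95.561 Y206.192
G1 X93.271 Y199.144
G1 X95.561 Y192.096
G1 X101.556 Y187.741
G1 X108.966 Y187.741
G1 X114.961 Y192.096
G1 X117.251 Y199.144
M5
G00 X33.385 Y77.455
M4 S399
G1 X71.227 Y84.963 F2489
G1 X96.650 Y55.945
G1 X84.231 Y19.419
G1 X46.389 Y11.911
G1 X20.966 Y40.929
G1 X33.385 Y77.455
M5
G00 X0.000 Y0.000

1 u = 1 mm; y_m = 231.510 − y.

[1] `<polyline>` open polyline, #ff0000→score S399 F2489: (64.070,34.337) → (50.102,141.010) → (52.776,155.751) → (122.773,127.937) → (33.064,68.911) → (17.804,89.879)

[2] `<polygon>` rectangle, #ff00ff→cut S667 F1059: (14.378,150.156) → (57.922,150.156) → (57.922,93.487) → (14.378,93.487) → (14.378,150.156) (closed)

[3] `<path>` open polyline, #ff00ff→cut S667 F1059: (203.314,102.608) → (74.777,16.846) → (194.935,20.312) → (213.660,24.669)

[4] `<rect>` rectangle, #ff0000→score S399 F2489: (83.280,134.339) → (109.835,134.339) → (109.835,108.930) → (83.280,108.930) → (83.280,134.339) (closed)

[5] `<circle>` circle, #ff0000→score S399 F2489: (117.251,199.144) → (114.961,206.192) → (108.966,210.547) → (101.556,210.547) → (95.561,206.192) → (93.271,199.144) → (95.561,192.096) → (101.556,187.741) → (108.966,187.741) → (114.961,192.096) → (117.251,199.144) (closed)

[6] `<path>` regular polygon, #ff0000→score S399 F2489: (33.385,77.455) → (71.227,84.963) → (96.650,55.945) → (84.231,19.419) → (46.389,11.911) → (20.966,40.929) → (33.385,77.455) (closed)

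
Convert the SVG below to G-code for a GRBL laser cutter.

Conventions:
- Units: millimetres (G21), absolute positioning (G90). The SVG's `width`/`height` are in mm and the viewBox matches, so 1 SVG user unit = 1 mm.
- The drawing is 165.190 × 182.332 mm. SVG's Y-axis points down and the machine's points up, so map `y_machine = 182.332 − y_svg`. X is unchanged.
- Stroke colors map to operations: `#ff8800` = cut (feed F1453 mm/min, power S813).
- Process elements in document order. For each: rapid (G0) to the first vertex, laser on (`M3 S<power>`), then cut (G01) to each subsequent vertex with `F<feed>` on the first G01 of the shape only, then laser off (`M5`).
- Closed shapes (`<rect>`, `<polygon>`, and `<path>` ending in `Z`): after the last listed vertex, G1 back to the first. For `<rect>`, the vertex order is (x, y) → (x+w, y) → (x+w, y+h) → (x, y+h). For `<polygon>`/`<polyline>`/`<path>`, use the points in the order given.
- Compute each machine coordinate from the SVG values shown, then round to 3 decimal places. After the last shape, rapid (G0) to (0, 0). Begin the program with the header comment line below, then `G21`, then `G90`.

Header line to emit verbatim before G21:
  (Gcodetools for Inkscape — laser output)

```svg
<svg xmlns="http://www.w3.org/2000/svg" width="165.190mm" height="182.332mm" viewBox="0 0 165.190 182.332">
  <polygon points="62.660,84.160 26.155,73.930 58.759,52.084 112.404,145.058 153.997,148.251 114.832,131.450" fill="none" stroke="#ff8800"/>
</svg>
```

(Gcodetools for Inkscape — laser output)
G21
G90
G0 X62.660 Y98.172
M3 S813
G01 X26.155 Y108.402 F1453
G01 X58.759 Y130.248
G01 X112.404 Y37.274
G01 X153.997 Y34.081
G01 X114.832 Y50.882
G01 X62.660 Y98.172
M5
G0 X0.000 Y0.000

Since the viewBox matches the mm dimensions, user units are millimetres directly. The only transform is the Y-flip y_m = 182.332 − y_svg.

Shape 1 is a closed polygon drawn with `<polygon>`. Its stroke #ff8800 means cut at S813, F1453. After flipping Y the toolpath is (62.660,98.172) → (26.155,108.402) → (58.759,130.248) → (112.404,37.274) → (153.997,34.081) → (114.832,50.882) → (62.660,98.172), returning to the start.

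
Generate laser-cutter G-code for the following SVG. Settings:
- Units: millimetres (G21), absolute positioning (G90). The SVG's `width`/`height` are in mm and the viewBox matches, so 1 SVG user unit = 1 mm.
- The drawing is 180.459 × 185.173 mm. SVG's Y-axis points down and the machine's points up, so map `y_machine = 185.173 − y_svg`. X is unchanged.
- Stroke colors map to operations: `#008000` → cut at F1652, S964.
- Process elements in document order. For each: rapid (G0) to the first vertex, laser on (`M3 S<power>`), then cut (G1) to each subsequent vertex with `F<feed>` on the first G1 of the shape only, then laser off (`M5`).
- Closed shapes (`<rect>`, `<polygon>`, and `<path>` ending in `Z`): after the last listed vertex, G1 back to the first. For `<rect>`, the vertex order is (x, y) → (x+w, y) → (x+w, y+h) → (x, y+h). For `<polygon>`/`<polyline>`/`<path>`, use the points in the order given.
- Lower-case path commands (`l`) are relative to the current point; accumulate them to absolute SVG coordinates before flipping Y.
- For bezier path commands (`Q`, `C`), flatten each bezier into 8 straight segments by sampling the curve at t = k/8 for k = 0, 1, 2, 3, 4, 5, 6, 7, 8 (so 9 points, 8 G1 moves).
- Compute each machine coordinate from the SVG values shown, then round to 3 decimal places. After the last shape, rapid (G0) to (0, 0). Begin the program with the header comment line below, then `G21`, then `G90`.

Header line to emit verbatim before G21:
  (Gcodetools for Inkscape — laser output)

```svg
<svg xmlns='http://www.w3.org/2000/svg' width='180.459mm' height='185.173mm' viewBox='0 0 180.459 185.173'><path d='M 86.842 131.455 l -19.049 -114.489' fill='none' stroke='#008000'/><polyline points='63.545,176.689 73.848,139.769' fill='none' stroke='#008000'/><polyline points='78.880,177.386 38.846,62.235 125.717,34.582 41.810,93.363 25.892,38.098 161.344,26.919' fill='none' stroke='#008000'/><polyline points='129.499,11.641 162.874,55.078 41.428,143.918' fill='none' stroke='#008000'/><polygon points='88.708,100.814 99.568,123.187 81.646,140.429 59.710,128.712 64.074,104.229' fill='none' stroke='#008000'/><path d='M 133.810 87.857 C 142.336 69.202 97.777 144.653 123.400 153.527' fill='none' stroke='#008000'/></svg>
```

1 u = 1 mm; y_m = 185.173 − y.

[1] `<path>` line segment, #008000→cut S964 F1652: (86.842,53.718) → (67.793,168.207)

[2] `<polyline>` line segment, #008000→cut S964 F1652: (63.545,8.484) → (73.848,45.404)

[3] `<polyline>` open polyline, #008000→cut S964 F1652: (78.880,7.787) → (38.846,122.938) → (125.717,150.591) → (41.810,91.810) → (25.892,147.075) → (161.344,158.254)

[4] `<polyline>` open polyline, #008000→cut S964 F1652: (129.499,173.532) → (162.874,130.095) → (41.428,41.255)

[5] `<polygon>` regular polygon, #008000→cut S964 F1652: (88.708,84.359) → (99.568,61.986) → (81.646,44.744) → (59.710,56.461) → (64.074,80.944) → (88.708,84.359) (closed)

[6] `<path>` cubic bezier, #008000→cut S964 F1652: (133.810,97.316) → (134.760,100.214) → (132.177,96.173) → (127.507,87.075) → (122.194,74.804) → (117.682,61.243) → (115.416,48.274) → (116.840,37.781) → (123.400,31.646)

(Gcodetools for Inkscape — laser output)
G21
G90
G0 X86.842 Y53.718
M3 S964
G1 X67.793 Y168.207 F1652
M5
G0 X63.545 Y8.484
M3 S964
G1 X73.848 Y45.404 F1652
M5
G0 X78.880 Y7.787
M3 S964
G1 X38.846 Y122.938 F1652
G1 X125.717 Y150.591
G1 X41.810 Y91.810
G1 X25.892 Y147.075
G1 X161.344 Y158.254
M5
G0 X129.499 Y173.532
M3 S964
G1 X162.874 Y130.095 F1652
G1 X41.428 Y41.255
M5
G0 X88.708 Y84.359
M3 S964
G1 X99.568 Y61.986 F1652
G1 X81.646 Y44.744
G1 X59.710 Y56.461
G1 X64.074 Y80.944
G1 X88.708 Y84.359
M5
G0 X133.810 Y97.316
M3 S964
G1 X134.760 Y100.214 F1652
G1 X132.177 Y96.173
G1 X127.507 Y87.075
G1 X122.194 Y74.804
G1 X117.682 Y61.243
G1 X115.416 Y48.274
G1 X116.840 Y37.781
G1 X123.400 Y31.646
M5
G0 X0.000 Y0.000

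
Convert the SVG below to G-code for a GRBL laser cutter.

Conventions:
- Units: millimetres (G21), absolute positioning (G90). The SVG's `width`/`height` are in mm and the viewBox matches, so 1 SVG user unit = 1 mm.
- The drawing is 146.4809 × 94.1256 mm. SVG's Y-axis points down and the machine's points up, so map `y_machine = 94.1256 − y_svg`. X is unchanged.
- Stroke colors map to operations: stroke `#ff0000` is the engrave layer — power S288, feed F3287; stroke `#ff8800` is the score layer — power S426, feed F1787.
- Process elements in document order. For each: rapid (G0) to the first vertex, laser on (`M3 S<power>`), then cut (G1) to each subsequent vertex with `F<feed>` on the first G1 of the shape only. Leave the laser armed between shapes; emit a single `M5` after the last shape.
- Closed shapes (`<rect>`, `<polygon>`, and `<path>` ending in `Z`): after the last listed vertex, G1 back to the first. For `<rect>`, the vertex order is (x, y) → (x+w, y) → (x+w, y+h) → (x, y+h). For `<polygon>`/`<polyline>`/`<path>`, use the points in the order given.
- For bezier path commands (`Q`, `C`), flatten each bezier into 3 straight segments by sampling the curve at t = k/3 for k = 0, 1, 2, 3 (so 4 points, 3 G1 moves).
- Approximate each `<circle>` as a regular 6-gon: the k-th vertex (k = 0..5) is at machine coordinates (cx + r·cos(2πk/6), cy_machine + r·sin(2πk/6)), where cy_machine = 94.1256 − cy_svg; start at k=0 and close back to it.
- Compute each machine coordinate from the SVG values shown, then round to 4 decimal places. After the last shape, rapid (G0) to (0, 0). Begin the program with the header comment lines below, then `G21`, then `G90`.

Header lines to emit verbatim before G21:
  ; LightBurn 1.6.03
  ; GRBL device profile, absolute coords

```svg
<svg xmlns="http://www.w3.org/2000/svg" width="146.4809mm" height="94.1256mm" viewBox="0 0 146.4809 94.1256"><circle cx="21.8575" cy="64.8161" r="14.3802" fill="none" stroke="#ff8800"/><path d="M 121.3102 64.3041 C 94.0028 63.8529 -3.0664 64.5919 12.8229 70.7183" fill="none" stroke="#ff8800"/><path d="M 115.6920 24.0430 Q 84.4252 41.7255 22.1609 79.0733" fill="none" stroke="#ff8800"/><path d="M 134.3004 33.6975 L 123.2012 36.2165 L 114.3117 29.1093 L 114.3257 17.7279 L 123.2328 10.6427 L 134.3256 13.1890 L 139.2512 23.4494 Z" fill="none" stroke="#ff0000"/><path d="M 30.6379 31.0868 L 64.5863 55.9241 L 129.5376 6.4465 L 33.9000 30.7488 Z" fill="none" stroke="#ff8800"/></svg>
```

1 u = 1 mm; y_m = 94.1256 − y.

[1] `<circle>` circle, #ff8800→score S426 F1787: (36.2377,29.3095) → (29.0476,41.7631) → (14.6674,41.7631) → (7.4773,29.3095) → (14.6674,16.8559) → (29.0476,16.8559) → (36.2377,29.3095) (closed)

[2] `<path>` cubic bezier, #ff8800→score S426 F1787: (121.3102,29.8215) → (77.5163,29.7205) → (27.8190,27.8934) → (12.8229,23.4073)

[3] `<path>` quadratic bezier, #ff8800→score S426 F1787: (115.6920,70.0826) → (91.4033,56.1092) → (60.2263,37.7658) → (22.1609,15.0523)

[4] `<path>` regular polygon, #ff0000→engrave S288 F3287: (134.3004,60.4281) → (123.2012,57.9091) → (114.3117,65.0163) → (114.3257,76.3977) → (123.2328,83.4829) → (134.3256,80.9366) → (139.2512,70.6762) → (134.3004,60.4281) (closed)

[5] `<path>` closed polygon, #ff8800→score S426 F1787: (30.6379,63.0388) → (64.5863,38.2015) → (129.5376,87.6791) → (33.9000,63.3768) → (30.6379,63.0388) (closed)

; LightBurn 1.6.03
; GRBL device profile, absolute coords
G21
G90
G0 X36.2377 Y29.3095
M3 S426
G1 X29.0476 Y41.7631 F1787
G1 X14.6674 Y41.7631
G1 X7.4773 Y29.3095
G1 X14.6674 Y16.8559
G1 X29.0476 Y16.8559
G1 X36.2377 Y29.3095
G0 X121.3102 Y29.8215
M3 S426
G1 X77.5163 Y29.7205 F1787
G1 X27.8190 Y27.8934
G1 X12.8229 Y23.4073
G0 X115.6920 Y70.0826
M3 S426
G1 X91.4033 Y56.1092 F1787
G1 X60.2263 Y37.7658
G1 X22.1609 Y15.0523
G0 X134.3004 Y60.4281
M3 S288
G1 X123.2012 Y57.9091 F3287
G1 X114.3117 Y65.0163
G1 X114.3257 Y76.3977
G1 X123.2328 Y83.4829
G1 X134.3256 Y80.9366
G1 X139.2512 Y70.6762
G1 X134.3004 Y60.4281
G0 X30.6379 Y63.0388
M3 S426
G1 X64.5863 Y38.2015 F1787
G1 X129.5376 Y87.6791
G1 X33.9000 Y63.3768
G1 X30.6379 Y63.0388
M5
G0 X0.0000 Y0.0000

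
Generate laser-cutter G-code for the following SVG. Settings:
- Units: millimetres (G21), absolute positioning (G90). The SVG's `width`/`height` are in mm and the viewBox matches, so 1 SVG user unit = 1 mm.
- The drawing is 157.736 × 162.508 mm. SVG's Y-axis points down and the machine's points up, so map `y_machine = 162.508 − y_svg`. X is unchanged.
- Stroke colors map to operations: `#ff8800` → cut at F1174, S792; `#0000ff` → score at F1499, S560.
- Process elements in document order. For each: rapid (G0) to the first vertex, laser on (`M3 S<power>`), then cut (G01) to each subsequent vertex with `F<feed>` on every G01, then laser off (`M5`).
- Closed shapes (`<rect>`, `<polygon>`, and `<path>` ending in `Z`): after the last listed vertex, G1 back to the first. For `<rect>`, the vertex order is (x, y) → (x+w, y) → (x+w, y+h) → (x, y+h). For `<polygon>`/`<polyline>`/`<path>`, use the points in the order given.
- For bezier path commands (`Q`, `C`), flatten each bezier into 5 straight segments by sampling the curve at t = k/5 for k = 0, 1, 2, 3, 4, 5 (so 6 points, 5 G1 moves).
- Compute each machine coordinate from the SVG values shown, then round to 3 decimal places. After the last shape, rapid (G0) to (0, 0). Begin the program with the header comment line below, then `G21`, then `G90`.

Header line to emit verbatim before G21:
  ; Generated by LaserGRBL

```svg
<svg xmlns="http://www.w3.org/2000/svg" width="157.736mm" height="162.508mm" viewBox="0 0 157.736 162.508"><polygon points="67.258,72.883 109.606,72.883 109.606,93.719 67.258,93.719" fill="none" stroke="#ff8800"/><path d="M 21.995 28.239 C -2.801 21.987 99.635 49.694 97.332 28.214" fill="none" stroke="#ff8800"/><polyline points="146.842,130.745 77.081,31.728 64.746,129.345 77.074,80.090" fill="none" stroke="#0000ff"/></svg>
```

; Generated by LaserGRBL
G21
G90
G0 X67.258 Y89.625
M3 S792
G01 X109.606 Y89.625 F1174
G01 X109.606 Y68.789 F1174
G01 X67.258 Y68.789 F1174
G01 X67.258 Y89.625 F1174
M5
G0 X21.995 Y134.269
M3 S792
G01 X20.529 Y134.610 F1174
G01 X38.465 Y130.792 F1174
G01 X64.667 Y126.806 F1174
G01 X88.001 Y126.643 F1174
G01 X97.332 Y134.294 F1174
M5
G0 X146.842 Y31.763
M3 S560
G01 X77.081 Y130.780 F1499
G01 X64.746 Y33.163 F1499
G01 X77.074 Y82.418 F1499
M5
G0 X0.000 Y0.000

1 u = 1 mm; y_m = 162.508 − y.

[1] `<polygon>` rectangle, #ff8800→cut S792 F1174: (67.258,89.625) → (109.606,89.625) → (109.606,68.789) → (67.258,68.789) → (67.258,89.625) (closed)

[2] `<path>` cubic bezier, #ff8800→cut S792 F1174: (21.995,134.269) → (20.529,134.610) → (38.465,130.792) → (64.667,126.806) → (88.001,126.643) → (97.332,134.294)

[3] `<polyline>` open polyline, #0000ff→score S560 F1499: (146.842,31.763) → (77.081,130.780) → (64.746,33.163) → (77.074,82.418)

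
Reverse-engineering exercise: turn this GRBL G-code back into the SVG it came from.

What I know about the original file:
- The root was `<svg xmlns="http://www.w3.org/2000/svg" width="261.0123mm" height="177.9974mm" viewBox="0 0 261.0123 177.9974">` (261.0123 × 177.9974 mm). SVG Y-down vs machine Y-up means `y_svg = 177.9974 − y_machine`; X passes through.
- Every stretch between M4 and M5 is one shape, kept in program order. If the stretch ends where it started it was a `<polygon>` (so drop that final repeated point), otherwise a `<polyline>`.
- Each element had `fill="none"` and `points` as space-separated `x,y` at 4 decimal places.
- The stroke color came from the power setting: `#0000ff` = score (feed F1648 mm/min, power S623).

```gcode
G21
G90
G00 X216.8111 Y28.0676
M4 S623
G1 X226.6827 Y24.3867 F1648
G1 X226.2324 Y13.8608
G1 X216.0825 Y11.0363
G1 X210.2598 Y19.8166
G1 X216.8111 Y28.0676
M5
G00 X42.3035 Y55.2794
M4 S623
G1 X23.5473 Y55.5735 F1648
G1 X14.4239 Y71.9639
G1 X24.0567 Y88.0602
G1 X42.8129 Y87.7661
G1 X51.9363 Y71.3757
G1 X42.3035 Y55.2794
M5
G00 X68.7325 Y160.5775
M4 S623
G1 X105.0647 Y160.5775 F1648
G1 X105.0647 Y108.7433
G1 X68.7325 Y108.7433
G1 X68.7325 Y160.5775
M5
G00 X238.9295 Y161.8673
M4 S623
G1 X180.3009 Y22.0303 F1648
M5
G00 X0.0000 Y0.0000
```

Each laser-on run becomes one SVG element. Flip Y back into SVG space with y_svg = 177.9974 − y_machine. Every run uses S623, so all elements get stroke `#0000ff` (score).

Run 1: The run returns to its start, so emit a `<polygon>` with points (Y-flipped): 216.8111,149.9298 226.6827,153.6107 226.2324,164.1366 216.0825,166.9611 210.2598,158.1808.

Run 2: The run returns to its start, so emit a `<polygon>` with points (Y-flipped): 42.3035,122.7180 23.5473,122.4239 14.4239,106.0335 24.0567,89.9372 42.8129,90.2313 51.9363,106.6217.

Run 3: The run returns to its start, so emit a `<polygon>` with points (Y-flipped): 68.7325,17.4199 105.0647,17.4199 105.0647,69.2541 68.7325,69.2541.

Run 4: The run is open, so emit a `<polyline>` with points (Y-flipped): 238.9295,16.1301 180.3009,155.9671.

<svg xmlns="http://www.w3.org/2000/svg" width="261.0123mm" height="177.9974mm" viewBox="0 0 261.0123 177.9974">
  <polygon points="216.8111,149.9298 226.6827,153.6107 226.2324,164.1366 216.0825,166.9611 210.2598,158.1808" fill="none" stroke="#0000ff"/>
  <polygon points="42.3035,122.7180 23.5473,122.4239 14.4239,106.0335 24.0567,89.9372 42.8129,90.2313 51.9363,106.6217" fill="none" stroke="#0000ff"/>
  <polygon points="68.7325,17.4199 105.0647,17.4199 105.0647,69.2541 68.7325,69.2541" fill="none" stroke="#0000ff"/>
  <polyline points="238.9295,16.1301 180.3009,155.9671" fill="none" stroke="#0000ff"/>
</svg>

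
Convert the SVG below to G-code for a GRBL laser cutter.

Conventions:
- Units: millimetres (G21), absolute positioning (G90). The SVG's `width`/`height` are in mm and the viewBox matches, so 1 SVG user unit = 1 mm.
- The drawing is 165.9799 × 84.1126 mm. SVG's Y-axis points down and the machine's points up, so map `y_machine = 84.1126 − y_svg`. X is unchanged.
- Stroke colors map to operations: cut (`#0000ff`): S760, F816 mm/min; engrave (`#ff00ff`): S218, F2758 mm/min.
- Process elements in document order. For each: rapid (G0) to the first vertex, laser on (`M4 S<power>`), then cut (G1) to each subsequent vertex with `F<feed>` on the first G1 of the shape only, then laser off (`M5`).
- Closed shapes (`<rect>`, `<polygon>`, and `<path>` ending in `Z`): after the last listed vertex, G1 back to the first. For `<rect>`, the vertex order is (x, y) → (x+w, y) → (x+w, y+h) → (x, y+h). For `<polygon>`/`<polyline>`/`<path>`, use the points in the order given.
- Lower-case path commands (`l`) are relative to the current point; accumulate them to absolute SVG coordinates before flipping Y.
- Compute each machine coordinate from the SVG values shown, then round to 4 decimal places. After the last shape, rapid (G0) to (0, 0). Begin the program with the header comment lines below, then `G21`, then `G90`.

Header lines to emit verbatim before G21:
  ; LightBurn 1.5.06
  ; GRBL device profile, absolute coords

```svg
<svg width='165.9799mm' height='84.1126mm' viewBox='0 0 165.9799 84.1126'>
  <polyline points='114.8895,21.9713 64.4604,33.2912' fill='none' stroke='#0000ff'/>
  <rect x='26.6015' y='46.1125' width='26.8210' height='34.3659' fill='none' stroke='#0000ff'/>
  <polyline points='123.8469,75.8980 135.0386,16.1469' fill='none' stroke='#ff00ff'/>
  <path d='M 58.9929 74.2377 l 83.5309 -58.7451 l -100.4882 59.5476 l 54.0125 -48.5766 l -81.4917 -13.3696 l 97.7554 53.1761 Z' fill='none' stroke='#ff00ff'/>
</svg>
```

Since the viewBox matches the mm dimensions, user units are millimetres directly. The only transform is the Y-flip y_m = 84.1126 − y_svg.

Shape 1 is a line segment drawn with `<polyline>`. Its stroke #0000ff means cut at S760, F816. After flipping Y the toolpath is (114.8895,62.1413) → (64.4604,50.8214).

Shape 2 is a rectangle drawn with `<rect>`. Its stroke #0000ff means cut at S760, F816. After flipping Y the toolpath is (26.6015,38.0001) → (53.4225,38.0001) → (53.4225,3.6342) → (26.6015,3.6342) → (26.6015,38.0001), returning to the start.

Shape 3 is a line segment drawn with `<polyline>`. Its stroke #ff00ff means engrave at S218, F2758. After flipping Y the toolpath is (123.8469,8.2146) → (135.0386,67.9657).

Shape 4 is a closed polygon drawn with `<path>`. Its stroke #ff00ff means engrave at S218, F2758. After flipping Y the toolpath is (58.9929,9.8749) → (142.5238,68.6200) → (42.0356,9.0724) → (96.0481,57.6490) → (14.5564,71.0186) → (112.3118,17.8425) → (58.9929,9.8749), returning to the start.

; LightBurn 1.5.06
; GRBL device profile, absolute coords
G21
G90
G0 X114.8895 Y62.1413
M4 S760
G1 X64.4604 Y50.8214 F816
M5
G0 X26.6015 Y38.0001
M4 S760
G1 X53.4225 Y38.0001 F816
G1 X53.4225 Y3.6342
G1 X26.6015 Y3.6342
G1 X26.6015 Y38.0001
M5
G0 X123.8469 Y8.2146
M4 S218
G1 X135.0386 Y67.9657 F2758
M5
G0 X58.9929 Y9.8749
M4 S218
G1 X142.5238 Y68.6200 F2758
G1 X42.0356 Y9.0724
G1 X96.0481 Y57.6490
G1 X14.5564 Y71.0186
G1 X112.3118 Y17.8425
G1 X58.9929 Y9.8749
M5
G0 X0.0000 Y0.0000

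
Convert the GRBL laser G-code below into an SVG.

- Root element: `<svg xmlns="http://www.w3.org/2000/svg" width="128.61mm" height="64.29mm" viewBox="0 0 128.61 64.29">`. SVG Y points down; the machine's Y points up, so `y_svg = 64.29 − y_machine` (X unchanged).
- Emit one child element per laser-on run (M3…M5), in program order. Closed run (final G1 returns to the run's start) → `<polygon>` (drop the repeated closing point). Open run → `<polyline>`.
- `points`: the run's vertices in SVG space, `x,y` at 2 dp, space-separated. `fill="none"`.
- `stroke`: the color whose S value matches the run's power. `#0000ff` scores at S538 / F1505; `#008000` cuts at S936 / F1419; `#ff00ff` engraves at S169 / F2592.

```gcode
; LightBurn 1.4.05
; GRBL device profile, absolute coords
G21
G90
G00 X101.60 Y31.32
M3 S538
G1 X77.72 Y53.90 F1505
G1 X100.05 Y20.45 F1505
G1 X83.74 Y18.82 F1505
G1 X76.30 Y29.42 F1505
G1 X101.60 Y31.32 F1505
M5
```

Each laser-on run becomes one SVG element. Flip Y back into SVG space with y_svg = 64.29 − y_machine. Every run uses S538, so all elements get stroke `#0000ff` (score).

Run 1: The run returns to its start, so emit a `<polygon>` with points (Y-flipped): 101.60,32.97 77.72,10.39 100.05,43.84 83.74,45.47 76.30,34.87.

<svg xmlns="http://www.w3.org/2000/svg" width="128.61mm" height="64.29mm" viewBox="0 0 128.61 64.29">
  <polygon points="101.60,32.97 77.72,10.39 100.05,43.84 83.74,45.47 76.30,34.87" fill="none" stroke="#0000ff"/>
</svg>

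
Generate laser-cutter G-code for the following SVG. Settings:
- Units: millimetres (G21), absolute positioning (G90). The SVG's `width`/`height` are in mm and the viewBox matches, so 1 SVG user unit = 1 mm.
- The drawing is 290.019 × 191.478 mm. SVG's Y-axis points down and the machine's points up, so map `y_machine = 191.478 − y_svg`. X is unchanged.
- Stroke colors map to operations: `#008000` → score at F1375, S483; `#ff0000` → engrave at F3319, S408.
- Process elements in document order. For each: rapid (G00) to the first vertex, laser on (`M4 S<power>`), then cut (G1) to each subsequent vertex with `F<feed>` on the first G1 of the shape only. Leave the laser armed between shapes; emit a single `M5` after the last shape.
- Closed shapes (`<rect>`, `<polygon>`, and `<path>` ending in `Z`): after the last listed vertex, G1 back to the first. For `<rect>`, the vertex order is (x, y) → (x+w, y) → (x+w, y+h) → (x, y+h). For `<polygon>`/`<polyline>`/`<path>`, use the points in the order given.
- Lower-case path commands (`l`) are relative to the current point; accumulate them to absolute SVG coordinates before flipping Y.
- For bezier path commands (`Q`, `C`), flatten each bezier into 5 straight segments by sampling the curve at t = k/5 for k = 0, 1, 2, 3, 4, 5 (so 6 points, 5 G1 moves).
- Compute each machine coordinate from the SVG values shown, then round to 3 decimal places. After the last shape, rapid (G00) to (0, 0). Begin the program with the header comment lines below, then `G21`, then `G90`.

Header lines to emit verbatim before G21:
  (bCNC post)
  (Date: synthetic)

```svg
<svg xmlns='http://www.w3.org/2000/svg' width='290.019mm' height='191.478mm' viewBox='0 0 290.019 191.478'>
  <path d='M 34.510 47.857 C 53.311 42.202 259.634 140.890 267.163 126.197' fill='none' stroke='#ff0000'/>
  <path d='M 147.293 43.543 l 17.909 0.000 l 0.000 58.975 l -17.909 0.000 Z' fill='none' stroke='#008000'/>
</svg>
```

viewBox `0 0 290.019 191.478` with mm width/height → 1 unit = 1 mm. Flip: y_m = 191.478 − y_svg.

**Shape 1** — `<path>` cubic bezier, stroke `#ff0000` → engrave (S408, F3319). Control points (SVG): P0=(34.510,47.857), P1=(53.311,42.202), P2=(259.634,140.890), P3=(267.163,126.197); sampled at t=k/5. Machine vertices: (34.510,143.621) → (65.203,136.235) → (122.358,114.257) → (187.431,88.138) → (241.881,68.329) → (267.163,65.281). Open path.

**Shape 2** — `<path>` rectangle, stroke `#008000` → score (S483, F1375). Machine vertices: (147.293,147.935) → (165.202,147.935) → (165.202,88.960) → (147.293,88.960) → (147.293,147.935). Closed: final G1 returns to the first vertex.

(bCNC post)
(Date: synthetic)
G21
G90
G00 X34.510 Y143.621
M4 S408
G1 X65.203 Y136.235 F3319
G1 X122.358 Y114.257
G1 X187.431 Y88.138
G1 X241.881 Y68.329
G1 X267.163 Y65.281
G00 X147.293 Y147.935
M4 S483
G1 X165.202 Y147.935 F1375
G1 X165.202 Y88.960
G1 X147.293 Y88.960
G1 X147.293 Y147.935
M5
G00 X0.000 Y0.000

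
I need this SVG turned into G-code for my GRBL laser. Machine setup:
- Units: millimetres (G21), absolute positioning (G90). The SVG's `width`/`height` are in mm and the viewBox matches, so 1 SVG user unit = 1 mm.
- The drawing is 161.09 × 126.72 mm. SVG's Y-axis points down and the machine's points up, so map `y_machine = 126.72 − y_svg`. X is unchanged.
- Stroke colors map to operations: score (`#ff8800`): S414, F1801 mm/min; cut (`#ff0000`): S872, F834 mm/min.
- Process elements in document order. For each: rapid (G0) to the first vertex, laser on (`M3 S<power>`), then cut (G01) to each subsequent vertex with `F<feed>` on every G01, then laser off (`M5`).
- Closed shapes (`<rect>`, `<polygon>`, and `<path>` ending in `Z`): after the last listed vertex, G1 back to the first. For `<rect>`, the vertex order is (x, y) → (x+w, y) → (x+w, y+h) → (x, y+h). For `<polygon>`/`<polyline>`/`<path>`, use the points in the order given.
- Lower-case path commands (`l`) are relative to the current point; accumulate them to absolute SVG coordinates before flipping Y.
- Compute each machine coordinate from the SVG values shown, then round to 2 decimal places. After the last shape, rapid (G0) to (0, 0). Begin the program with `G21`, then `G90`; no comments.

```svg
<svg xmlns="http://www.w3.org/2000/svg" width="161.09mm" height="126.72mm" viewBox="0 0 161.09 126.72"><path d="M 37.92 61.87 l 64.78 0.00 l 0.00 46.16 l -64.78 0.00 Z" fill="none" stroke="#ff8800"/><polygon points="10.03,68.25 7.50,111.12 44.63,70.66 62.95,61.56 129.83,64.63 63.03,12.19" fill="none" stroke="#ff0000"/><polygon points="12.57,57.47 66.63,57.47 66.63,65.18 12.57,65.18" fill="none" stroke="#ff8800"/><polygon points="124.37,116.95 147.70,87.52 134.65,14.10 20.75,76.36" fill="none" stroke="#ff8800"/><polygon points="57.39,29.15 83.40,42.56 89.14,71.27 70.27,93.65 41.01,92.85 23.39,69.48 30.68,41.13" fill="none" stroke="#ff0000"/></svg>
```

1 u = 1 mm; y_m = 126.72 − y.

[1] `<path>` rectangle, #ff8800→score S414 F1801: (37.92,64.85) → (102.70,64.85) → (102.70,18.69) → (37.92,18.69) → (37.92,64.85) (closed)

[2] `<polygon>` closed polygon, #ff0000→cut S872 F834: (10.03,58.47) → (7.50,15.60) → (44.63,56.06) → (62.95,65.16) → (129.83,62.09) → (63.03,114.53) → (10.03,58.47) (closed)

[3] `<polygon>` rectangle, #ff8800→score S414 F1801: (12.57,69.25) → (66.63,69.25) → (66.63,61.54) → (12.57,61.54) → (12.57,69.25) (closed)

[4] `<polygon>` closed polygon, #ff8800→score S414 F1801: (124.37,9.77) → (147.70,39.20) → (134.65,112.62) → (20.75,50.36) → (124.37,9.77) (closed)

[5] `<polygon>` regular polygon, #ff0000→cut S872 F834: (57.39,97.57) → (83.40,84.16) → (89.14,55.45) → (70.27,33.07) → (41.01,33.87) → (23.39,57.24) → (30.68,85.59) → (57.39,97.57) (closed)

G21
G90
G0 X37.92 Y64.85
M3 S414
G01 X102.70 Y64.85 F1801
G01 X102.70 Y18.69 F1801
G01 X37.92 Y18.69 F1801
G01 X37.92 Y64.85 F1801
M5
G0 X10.03 Y58.47
M3 S872
G01 X7.50 Y15.60 F834
G01 X44.63 Y56.06 F834
G01 X62.95 Y65.16 F834
G01 X129.83 Y62.09 F834
G01 X63.03 Y114.53 F834
G01 X10.03 Y58.47 F834
M5
G0 X12.57 Y69.25
M3 S414
G01 X66.63 Y69.25 F1801
G01 X66.63 Y61.54 F1801
G01 X12.57 Y61.54 F1801
G01 X12.57 Y69.25 F1801
M5
G0 X124.37 Y9.77
M3 S414
G01 X147.70 Y39.20 F1801
G01 X134.65 Y112.62 F1801
G01 X20.75 Y50.36 F1801
G01 X124.37 Y9.77 F1801
M5
G0 X57.39 Y97.57
M3 S872
G01 X83.40 Y84.16 F834
G01 X89.14 Y55.45 F834
G01 X70.27 Y33.07 F834
G01 X41.01 Y33.87 F834
G01 X23.39 Y57.24 F834
G01 X30.68 Y85.59 F834
G01 X57.39 Y97.57 F834
M5
G0 X0.00 Y0.00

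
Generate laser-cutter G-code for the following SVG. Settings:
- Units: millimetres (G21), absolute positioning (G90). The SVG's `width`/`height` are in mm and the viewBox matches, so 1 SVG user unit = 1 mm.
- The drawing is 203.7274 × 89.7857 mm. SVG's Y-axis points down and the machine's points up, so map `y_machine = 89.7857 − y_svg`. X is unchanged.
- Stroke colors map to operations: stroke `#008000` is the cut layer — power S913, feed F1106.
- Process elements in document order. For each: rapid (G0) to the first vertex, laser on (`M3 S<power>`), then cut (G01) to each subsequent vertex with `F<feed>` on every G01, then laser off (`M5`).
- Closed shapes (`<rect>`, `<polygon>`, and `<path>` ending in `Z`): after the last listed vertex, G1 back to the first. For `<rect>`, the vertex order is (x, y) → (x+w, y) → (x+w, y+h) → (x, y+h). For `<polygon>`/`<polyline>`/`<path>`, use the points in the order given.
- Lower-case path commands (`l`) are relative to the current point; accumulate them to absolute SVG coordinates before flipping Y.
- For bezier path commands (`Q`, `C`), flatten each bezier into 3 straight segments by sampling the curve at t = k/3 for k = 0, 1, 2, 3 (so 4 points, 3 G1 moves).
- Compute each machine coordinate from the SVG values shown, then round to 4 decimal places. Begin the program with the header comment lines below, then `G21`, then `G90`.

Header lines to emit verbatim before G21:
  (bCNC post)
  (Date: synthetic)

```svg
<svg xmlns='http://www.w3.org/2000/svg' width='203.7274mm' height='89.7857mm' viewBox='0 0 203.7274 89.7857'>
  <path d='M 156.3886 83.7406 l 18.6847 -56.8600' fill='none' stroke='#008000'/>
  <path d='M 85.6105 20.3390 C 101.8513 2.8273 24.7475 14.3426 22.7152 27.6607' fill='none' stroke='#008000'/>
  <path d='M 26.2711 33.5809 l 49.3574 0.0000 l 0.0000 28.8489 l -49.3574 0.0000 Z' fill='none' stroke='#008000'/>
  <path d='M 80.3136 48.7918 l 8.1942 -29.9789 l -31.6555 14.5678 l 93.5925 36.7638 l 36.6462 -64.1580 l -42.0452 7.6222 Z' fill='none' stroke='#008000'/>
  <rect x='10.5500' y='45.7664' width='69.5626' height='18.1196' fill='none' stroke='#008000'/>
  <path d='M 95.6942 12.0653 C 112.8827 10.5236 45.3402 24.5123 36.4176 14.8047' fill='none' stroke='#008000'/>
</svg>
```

(bCNC post)
(Date: synthetic)
G21
G90
G0 X156.3886 Y6.0451
M3 S913
G01 X175.0733 Y62.9051 F1106
M5
G0 X85.6105 Y69.4467
M3 S913
G01 X76.9741 Y78.2910 F1106
G01 X43.5337 Y73.8339 F1106
G01 X22.7152 Y62.1250 F1106
M5
G0 X26.2711 Y56.2048
M3 S913
G01 X75.6285 Y56.2048 F1106
G01 X75.6285 Y27.3559 F1106
G01 X26.2711 Y27.3559 F1106
G01 X26.2711 Y56.2048 F1106
M5
G0 X80.3136 Y40.9939
M3 S913
G01 X88.5078 Y70.9728 F1106
G01 X56.8523 Y56.4050 F1106
G01 X150.4448 Y19.6412 F1106
G01 X187.0910 Y83.7992 F1106
G01 X145.0458 Y76.1770 F1106
G01 X80.3136 Y40.9939 F1106
M5
G0 X10.5500 Y44.0193
M3 S913
G01 X80.1126 Y44.0193 F1106
G01 X80.1126 Y25.8997 F1106
G01 X10.5500 Y25.8997 F1106
G01 X10.5500 Y44.0193 F1106
M5
G0 X95.6942 Y77.7204
M3 S913
G01 X89.9483 Y75.5381 F1106
G01 X59.5709 Y71.7193 F1106
G01 X36.4176 Y74.9810 F1106
M5

Since the viewBox matches the mm dimensions, user units are millimetres directly. The only transform is the Y-flip y_m = 89.7857 − y_svg.

Shape 1 is a line segment drawn with `<path>`. Its stroke #008000 means cut at S913, F1106. After flipping Y the toolpath is (156.3886,6.0451) → (175.0733,62.9051).

Shape 2 is a cubic bezier drawn with `<path>`. Its stroke #008000 means cut at S913, F1106. After flipping Y the toolpath is (85.6105,69.4467) → (76.9741,78.2910) → (43.5337,73.8339) → (22.7152,62.1250).

Shape 3 is a rectangle drawn with `<path>`. Its stroke #008000 means cut at S913, F1106. After flipping Y the toolpath is (26.2711,56.2048) → (75.6285,56.2048) → (75.6285,27.3559) → (26.2711,27.3559) → (26.2711,56.2048), returning to the start.

Shape 4 is a closed polygon drawn with `<path>`. Its stroke #008000 means cut at S913, F1106. After flipping Y the toolpath is (80.3136,40.9939) → (88.5078,70.9728) → (56.8523,56.4050) → (150.4448,19.6412) → (187.0910,83.7992) → (145.0458,76.1770) → (80.3136,40.9939), returning to the start.

Shape 5 is a rectangle drawn with `<rect>`. Its stroke #008000 means cut at S913, F1106. After flipping Y the toolpath is (10.5500,44.0193) → (80.1126,44.0193) → (80.1126,25.8997) → (10.5500,25.8997) → (10.5500,44.0193), returning to the start.

Shape 6 is a cubic bezier drawn with `<path>`. Its stroke #008000 means cut at S913, F1106. After flipping Y the toolpath is (95.6942,77.7204) → (89.9483,75.5381) → (59.5709,71.7193) → (36.4176,74.9810).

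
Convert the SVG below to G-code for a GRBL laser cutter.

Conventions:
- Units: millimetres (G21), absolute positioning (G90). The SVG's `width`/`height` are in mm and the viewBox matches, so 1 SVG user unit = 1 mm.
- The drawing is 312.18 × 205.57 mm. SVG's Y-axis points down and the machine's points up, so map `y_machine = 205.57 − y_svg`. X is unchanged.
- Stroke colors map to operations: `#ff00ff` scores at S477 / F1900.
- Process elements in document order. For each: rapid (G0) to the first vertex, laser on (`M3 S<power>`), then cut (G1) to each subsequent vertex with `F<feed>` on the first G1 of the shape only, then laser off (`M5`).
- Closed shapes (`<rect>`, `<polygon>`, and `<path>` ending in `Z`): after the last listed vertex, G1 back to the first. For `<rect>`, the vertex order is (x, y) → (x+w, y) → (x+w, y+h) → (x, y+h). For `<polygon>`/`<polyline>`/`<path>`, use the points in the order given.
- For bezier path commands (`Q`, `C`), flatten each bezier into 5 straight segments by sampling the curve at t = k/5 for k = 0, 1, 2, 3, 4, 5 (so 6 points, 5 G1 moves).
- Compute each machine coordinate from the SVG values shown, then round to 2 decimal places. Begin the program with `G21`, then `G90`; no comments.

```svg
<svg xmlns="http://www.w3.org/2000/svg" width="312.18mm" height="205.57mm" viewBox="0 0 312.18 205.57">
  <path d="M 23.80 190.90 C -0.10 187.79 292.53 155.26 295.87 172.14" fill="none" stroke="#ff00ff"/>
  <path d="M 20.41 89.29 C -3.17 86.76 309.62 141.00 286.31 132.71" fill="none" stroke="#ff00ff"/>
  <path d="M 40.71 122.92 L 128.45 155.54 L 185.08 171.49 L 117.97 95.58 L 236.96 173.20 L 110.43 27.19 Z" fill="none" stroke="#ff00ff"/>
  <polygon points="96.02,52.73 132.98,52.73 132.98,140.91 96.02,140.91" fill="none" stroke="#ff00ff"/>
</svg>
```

G21
G90
G0 X23.80 Y14.67
M3 S477
G1 X42.60 Y19.44 F1900
G1 X108.28 Y27.48
G1 X191.78 Y35.01
G1 X264.00 Y38.26
G1 X295.87 Y33.43
M5
G0 X20.41 Y116.28
M3 S477
G1 X41.25 Y111.94 F1900
G1 X110.53 Y99.70
G1 X195.99 Y85.29
G1 X265.34 Y74.44
G1 X286.31 Y72.86
M5
G0 X40.71 Y82.65
M3 S477
G1 X128.45 Y50.03 F1900
G1 X185.08 Y34.08
G1 X117.97 Y109.99
G1 X236.96 Y32.37
G1 X110.43 Y178.38
G1 X40.71 Y82.65
M5
G0 X96.02 Y152.84
M3 S477
G1 X132.98 Y152.84 F1900
G1 X132.98 Y64.66
G1 X96.02 Y64.66
G1 X96.02 Y152.84
M5

viewBox `0 0 312.18 205.57` with mm width/height → 1 unit = 1 mm. Flip: y_m = 205.57 − y_svg.

**Shape 1** — `<path>` cubic bezier, stroke `#ff00ff` → score (S477, F1900). Control points (SVG): P0=(23.80,190.90), P1=(-0.10,187.79), P2=(292.53,155.26), P3=(295.87,172.14); sampled at t=k/5. Machine vertices: (23.80,14.67) → (42.60,19.44) → (108.28,27.48) → (191.78,35.01) → (264.00,38.26) → (295.87,33.43). Open path.

**Shape 2** — `<path>` cubic bezier, stroke `#ff00ff` → score (S477, F1900). Control points (SVG): P0=(20.41,89.29), P1=(-3.17,86.76), P2=(309.62,141.00), P3=(286.31,132.71); sampled at t=k/5. Machine vertices: (20.41,116.28) → (41.25,111.94) → (110.53,99.70) → (195.99,85.29) → (265.34,74.44) → (286.31,72.86). Open path.

**Shape 3** — `<path>` closed polygon, stroke `#ff00ff` → score (S477, F1900). Machine vertices: (40.71,82.65) → (128.45,50.03) → (185.08,34.08) → (117.97,109.99) → (236.96,32.37) → (110.43,178.38) → (40.71,82.65). Closed: final G1 returns to the first vertex.

**Shape 4** — `<polygon>` rectangle, stroke `#ff00ff` → score (S477, F1900). Machine vertices: (96.02,152.84) → (132.98,152.84) → (132.98,64.66) → (96.02,64.66) → (96.02,152.84). Closed: final G1 returns to the first vertex.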